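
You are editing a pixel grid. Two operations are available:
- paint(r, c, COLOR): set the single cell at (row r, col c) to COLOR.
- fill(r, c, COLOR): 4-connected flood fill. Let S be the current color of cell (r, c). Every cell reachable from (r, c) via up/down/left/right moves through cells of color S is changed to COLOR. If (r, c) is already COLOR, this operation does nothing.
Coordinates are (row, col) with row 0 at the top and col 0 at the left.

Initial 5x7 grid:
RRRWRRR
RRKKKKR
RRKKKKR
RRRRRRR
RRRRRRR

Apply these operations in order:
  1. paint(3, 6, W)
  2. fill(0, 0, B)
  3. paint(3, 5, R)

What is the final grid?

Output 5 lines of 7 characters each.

Answer: BBBWRRR
BBKKKKR
BBKKKKR
BBBBBRW
BBBBBBB

Derivation:
After op 1 paint(3,6,W):
RRRWRRR
RRKKKKR
RRKKKKR
RRRRRRW
RRRRRRR
After op 2 fill(0,0,B) [20 cells changed]:
BBBWRRR
BBKKKKR
BBKKKKR
BBBBBBW
BBBBBBB
After op 3 paint(3,5,R):
BBBWRRR
BBKKKKR
BBKKKKR
BBBBBRW
BBBBBBB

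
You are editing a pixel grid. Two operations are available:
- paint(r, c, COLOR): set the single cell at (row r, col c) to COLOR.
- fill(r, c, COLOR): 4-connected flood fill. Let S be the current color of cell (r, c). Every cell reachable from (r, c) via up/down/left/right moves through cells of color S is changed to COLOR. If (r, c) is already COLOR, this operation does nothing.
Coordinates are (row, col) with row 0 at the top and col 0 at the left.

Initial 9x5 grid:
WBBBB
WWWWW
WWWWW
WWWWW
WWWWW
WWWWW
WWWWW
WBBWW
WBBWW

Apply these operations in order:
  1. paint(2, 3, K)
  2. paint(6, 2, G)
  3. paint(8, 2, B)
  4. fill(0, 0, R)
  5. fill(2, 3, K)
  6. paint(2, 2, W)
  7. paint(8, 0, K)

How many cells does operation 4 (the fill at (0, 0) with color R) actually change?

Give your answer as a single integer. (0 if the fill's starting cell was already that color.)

After op 1 paint(2,3,K):
WBBBB
WWWWW
WWWKW
WWWWW
WWWWW
WWWWW
WWWWW
WBBWW
WBBWW
After op 2 paint(6,2,G):
WBBBB
WWWWW
WWWKW
WWWWW
WWWWW
WWWWW
WWGWW
WBBWW
WBBWW
After op 3 paint(8,2,B):
WBBBB
WWWWW
WWWKW
WWWWW
WWWWW
WWWWW
WWGWW
WBBWW
WBBWW
After op 4 fill(0,0,R) [35 cells changed]:
RBBBB
RRRRR
RRRKR
RRRRR
RRRRR
RRRRR
RRGRR
RBBRR
RBBRR

Answer: 35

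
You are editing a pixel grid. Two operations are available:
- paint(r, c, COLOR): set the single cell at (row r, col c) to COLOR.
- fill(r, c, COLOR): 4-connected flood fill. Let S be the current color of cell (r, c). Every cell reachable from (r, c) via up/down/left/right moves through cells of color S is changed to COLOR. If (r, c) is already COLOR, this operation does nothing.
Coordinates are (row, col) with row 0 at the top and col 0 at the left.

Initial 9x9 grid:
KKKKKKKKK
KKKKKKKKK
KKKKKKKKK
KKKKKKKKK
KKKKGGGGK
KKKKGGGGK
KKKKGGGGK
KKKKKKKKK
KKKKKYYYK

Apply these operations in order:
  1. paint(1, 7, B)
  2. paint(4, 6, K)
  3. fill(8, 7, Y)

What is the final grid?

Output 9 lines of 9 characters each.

After op 1 paint(1,7,B):
KKKKKKKKK
KKKKKKKBK
KKKKKKKKK
KKKKKKKKK
KKKKGGGGK
KKKKGGGGK
KKKKGGGGK
KKKKKKKKK
KKKKKYYYK
After op 2 paint(4,6,K):
KKKKKKKKK
KKKKKKKBK
KKKKKKKKK
KKKKKKKKK
KKKKGGKGK
KKKKGGGGK
KKKKGGGGK
KKKKKKKKK
KKKKKYYYK
After op 3 fill(8,7,Y) [0 cells changed]:
KKKKKKKKK
KKKKKKKBK
KKKKKKKKK
KKKKKKKKK
KKKKGGKGK
KKKKGGGGK
KKKKGGGGK
KKKKKKKKK
KKKKKYYYK

Answer: KKKKKKKKK
KKKKKKKBK
KKKKKKKKK
KKKKKKKKK
KKKKGGKGK
KKKKGGGGK
KKKKGGGGK
KKKKKKKKK
KKKKKYYYK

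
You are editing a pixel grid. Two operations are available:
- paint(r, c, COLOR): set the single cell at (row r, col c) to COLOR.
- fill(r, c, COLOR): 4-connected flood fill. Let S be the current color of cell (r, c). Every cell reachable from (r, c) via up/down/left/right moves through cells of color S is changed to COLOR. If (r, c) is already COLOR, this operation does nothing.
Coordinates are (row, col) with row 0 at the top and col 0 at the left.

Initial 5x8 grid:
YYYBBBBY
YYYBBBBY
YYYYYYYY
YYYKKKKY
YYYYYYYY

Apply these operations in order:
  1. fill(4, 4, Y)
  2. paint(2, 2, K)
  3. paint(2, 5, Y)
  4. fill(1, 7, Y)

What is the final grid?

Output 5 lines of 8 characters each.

Answer: YYYBBBBY
YYYBBBBY
YYKYYYYY
YYYKKKKY
YYYYYYYY

Derivation:
After op 1 fill(4,4,Y) [0 cells changed]:
YYYBBBBY
YYYBBBBY
YYYYYYYY
YYYKKKKY
YYYYYYYY
After op 2 paint(2,2,K):
YYYBBBBY
YYYBBBBY
YYKYYYYY
YYYKKKKY
YYYYYYYY
After op 3 paint(2,5,Y):
YYYBBBBY
YYYBBBBY
YYKYYYYY
YYYKKKKY
YYYYYYYY
After op 4 fill(1,7,Y) [0 cells changed]:
YYYBBBBY
YYYBBBBY
YYKYYYYY
YYYKKKKY
YYYYYYYY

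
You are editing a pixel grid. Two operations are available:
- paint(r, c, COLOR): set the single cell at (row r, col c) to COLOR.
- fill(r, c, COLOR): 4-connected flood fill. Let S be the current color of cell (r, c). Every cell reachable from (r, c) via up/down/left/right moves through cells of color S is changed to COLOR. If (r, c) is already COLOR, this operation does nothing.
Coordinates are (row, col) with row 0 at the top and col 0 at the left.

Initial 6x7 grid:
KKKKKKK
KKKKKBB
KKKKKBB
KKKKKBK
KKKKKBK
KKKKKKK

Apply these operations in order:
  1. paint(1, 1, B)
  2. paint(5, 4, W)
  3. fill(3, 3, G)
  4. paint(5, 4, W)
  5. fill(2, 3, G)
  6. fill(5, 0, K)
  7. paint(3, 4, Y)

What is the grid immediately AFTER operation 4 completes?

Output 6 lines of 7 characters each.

Answer: GGGGGGG
GBGGGBB
GGGGGBB
GGGGGBK
GGGGGBK
GGGGWKK

Derivation:
After op 1 paint(1,1,B):
KKKKKKK
KBKKKBB
KKKKKBB
KKKKKBK
KKKKKBK
KKKKKKK
After op 2 paint(5,4,W):
KKKKKKK
KBKKKBB
KKKKKBB
KKKKKBK
KKKKKBK
KKKKWKK
After op 3 fill(3,3,G) [30 cells changed]:
GGGGGGG
GBGGGBB
GGGGGBB
GGGGGBK
GGGGGBK
GGGGWKK
After op 4 paint(5,4,W):
GGGGGGG
GBGGGBB
GGGGGBB
GGGGGBK
GGGGGBK
GGGGWKK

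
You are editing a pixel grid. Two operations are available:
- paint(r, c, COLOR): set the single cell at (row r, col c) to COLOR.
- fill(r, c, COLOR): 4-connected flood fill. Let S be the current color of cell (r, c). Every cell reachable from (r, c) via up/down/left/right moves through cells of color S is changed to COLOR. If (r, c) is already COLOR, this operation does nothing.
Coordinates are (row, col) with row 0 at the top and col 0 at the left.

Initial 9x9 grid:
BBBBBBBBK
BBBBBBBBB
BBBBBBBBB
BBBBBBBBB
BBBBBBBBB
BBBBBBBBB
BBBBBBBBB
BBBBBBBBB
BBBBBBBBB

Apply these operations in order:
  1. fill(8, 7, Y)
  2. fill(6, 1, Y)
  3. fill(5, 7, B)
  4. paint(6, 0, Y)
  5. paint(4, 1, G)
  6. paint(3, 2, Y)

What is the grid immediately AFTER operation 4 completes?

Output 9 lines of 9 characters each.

After op 1 fill(8,7,Y) [80 cells changed]:
YYYYYYYYK
YYYYYYYYY
YYYYYYYYY
YYYYYYYYY
YYYYYYYYY
YYYYYYYYY
YYYYYYYYY
YYYYYYYYY
YYYYYYYYY
After op 2 fill(6,1,Y) [0 cells changed]:
YYYYYYYYK
YYYYYYYYY
YYYYYYYYY
YYYYYYYYY
YYYYYYYYY
YYYYYYYYY
YYYYYYYYY
YYYYYYYYY
YYYYYYYYY
After op 3 fill(5,7,B) [80 cells changed]:
BBBBBBBBK
BBBBBBBBB
BBBBBBBBB
BBBBBBBBB
BBBBBBBBB
BBBBBBBBB
BBBBBBBBB
BBBBBBBBB
BBBBBBBBB
After op 4 paint(6,0,Y):
BBBBBBBBK
BBBBBBBBB
BBBBBBBBB
BBBBBBBBB
BBBBBBBBB
BBBBBBBBB
YBBBBBBBB
BBBBBBBBB
BBBBBBBBB

Answer: BBBBBBBBK
BBBBBBBBB
BBBBBBBBB
BBBBBBBBB
BBBBBBBBB
BBBBBBBBB
YBBBBBBBB
BBBBBBBBB
BBBBBBBBB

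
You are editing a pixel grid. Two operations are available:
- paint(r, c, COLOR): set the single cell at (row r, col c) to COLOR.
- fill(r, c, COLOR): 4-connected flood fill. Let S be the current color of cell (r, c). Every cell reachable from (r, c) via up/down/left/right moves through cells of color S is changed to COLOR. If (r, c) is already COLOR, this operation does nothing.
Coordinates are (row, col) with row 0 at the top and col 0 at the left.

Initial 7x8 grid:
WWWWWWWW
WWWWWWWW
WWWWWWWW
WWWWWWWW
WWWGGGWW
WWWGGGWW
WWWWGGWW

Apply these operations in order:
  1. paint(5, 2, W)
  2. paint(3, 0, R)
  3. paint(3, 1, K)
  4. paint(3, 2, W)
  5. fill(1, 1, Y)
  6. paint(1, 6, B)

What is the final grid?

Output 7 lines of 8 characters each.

After op 1 paint(5,2,W):
WWWWWWWW
WWWWWWWW
WWWWWWWW
WWWWWWWW
WWWGGGWW
WWWGGGWW
WWWWGGWW
After op 2 paint(3,0,R):
WWWWWWWW
WWWWWWWW
WWWWWWWW
RWWWWWWW
WWWGGGWW
WWWGGGWW
WWWWGGWW
After op 3 paint(3,1,K):
WWWWWWWW
WWWWWWWW
WWWWWWWW
RKWWWWWW
WWWGGGWW
WWWGGGWW
WWWWGGWW
After op 4 paint(3,2,W):
WWWWWWWW
WWWWWWWW
WWWWWWWW
RKWWWWWW
WWWGGGWW
WWWGGGWW
WWWWGGWW
After op 5 fill(1,1,Y) [46 cells changed]:
YYYYYYYY
YYYYYYYY
YYYYYYYY
RKYYYYYY
YYYGGGYY
YYYGGGYY
YYYYGGYY
After op 6 paint(1,6,B):
YYYYYYYY
YYYYYYBY
YYYYYYYY
RKYYYYYY
YYYGGGYY
YYYGGGYY
YYYYGGYY

Answer: YYYYYYYY
YYYYYYBY
YYYYYYYY
RKYYYYYY
YYYGGGYY
YYYGGGYY
YYYYGGYY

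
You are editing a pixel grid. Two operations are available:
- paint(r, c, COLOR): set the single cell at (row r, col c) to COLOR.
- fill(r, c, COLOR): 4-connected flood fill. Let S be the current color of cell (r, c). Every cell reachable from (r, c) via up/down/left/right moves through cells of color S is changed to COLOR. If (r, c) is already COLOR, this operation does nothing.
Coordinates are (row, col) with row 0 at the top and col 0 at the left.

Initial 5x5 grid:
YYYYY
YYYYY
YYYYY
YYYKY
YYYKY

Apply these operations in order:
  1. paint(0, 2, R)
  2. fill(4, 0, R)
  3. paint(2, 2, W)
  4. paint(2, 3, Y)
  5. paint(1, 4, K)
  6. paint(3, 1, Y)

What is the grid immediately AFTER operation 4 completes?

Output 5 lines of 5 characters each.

Answer: RRRRR
RRRRR
RRWYR
RRRKR
RRRKR

Derivation:
After op 1 paint(0,2,R):
YYRYY
YYYYY
YYYYY
YYYKY
YYYKY
After op 2 fill(4,0,R) [22 cells changed]:
RRRRR
RRRRR
RRRRR
RRRKR
RRRKR
After op 3 paint(2,2,W):
RRRRR
RRRRR
RRWRR
RRRKR
RRRKR
After op 4 paint(2,3,Y):
RRRRR
RRRRR
RRWYR
RRRKR
RRRKR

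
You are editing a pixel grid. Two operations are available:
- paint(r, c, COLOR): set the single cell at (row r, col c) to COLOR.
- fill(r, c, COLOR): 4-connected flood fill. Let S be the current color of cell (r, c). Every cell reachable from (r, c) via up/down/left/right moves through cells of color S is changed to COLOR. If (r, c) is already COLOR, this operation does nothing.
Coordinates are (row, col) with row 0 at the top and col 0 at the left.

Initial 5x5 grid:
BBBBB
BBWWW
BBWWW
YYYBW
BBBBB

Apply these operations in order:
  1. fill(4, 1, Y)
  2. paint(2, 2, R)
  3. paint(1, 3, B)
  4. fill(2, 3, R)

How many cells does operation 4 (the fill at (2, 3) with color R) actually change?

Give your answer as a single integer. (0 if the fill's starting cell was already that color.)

After op 1 fill(4,1,Y) [6 cells changed]:
BBBBB
BBWWW
BBWWW
YYYYW
YYYYY
After op 2 paint(2,2,R):
BBBBB
BBWWW
BBRWW
YYYYW
YYYYY
After op 3 paint(1,3,B):
BBBBB
BBWBW
BBRWW
YYYYW
YYYYY
After op 4 fill(2,3,R) [4 cells changed]:
BBBBB
BBWBR
BBRRR
YYYYR
YYYYY

Answer: 4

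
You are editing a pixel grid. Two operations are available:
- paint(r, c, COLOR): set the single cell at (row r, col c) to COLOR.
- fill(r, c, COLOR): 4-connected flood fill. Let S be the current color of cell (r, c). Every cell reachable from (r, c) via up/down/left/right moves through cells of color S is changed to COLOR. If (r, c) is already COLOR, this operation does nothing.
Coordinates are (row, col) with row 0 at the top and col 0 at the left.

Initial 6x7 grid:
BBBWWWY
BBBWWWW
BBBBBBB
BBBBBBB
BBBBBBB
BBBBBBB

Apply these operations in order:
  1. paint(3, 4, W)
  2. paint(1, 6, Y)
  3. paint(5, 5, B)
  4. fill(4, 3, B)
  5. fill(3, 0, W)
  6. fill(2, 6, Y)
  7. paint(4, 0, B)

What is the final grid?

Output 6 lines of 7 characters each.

After op 1 paint(3,4,W):
BBBWWWY
BBBWWWW
BBBBBBB
BBBBWBB
BBBBBBB
BBBBBBB
After op 2 paint(1,6,Y):
BBBWWWY
BBBWWWY
BBBBBBB
BBBBWBB
BBBBBBB
BBBBBBB
After op 3 paint(5,5,B):
BBBWWWY
BBBWWWY
BBBBBBB
BBBBWBB
BBBBBBB
BBBBBBB
After op 4 fill(4,3,B) [0 cells changed]:
BBBWWWY
BBBWWWY
BBBBBBB
BBBBWBB
BBBBBBB
BBBBBBB
After op 5 fill(3,0,W) [33 cells changed]:
WWWWWWY
WWWWWWY
WWWWWWW
WWWWWWW
WWWWWWW
WWWWWWW
After op 6 fill(2,6,Y) [40 cells changed]:
YYYYYYY
YYYYYYY
YYYYYYY
YYYYYYY
YYYYYYY
YYYYYYY
After op 7 paint(4,0,B):
YYYYYYY
YYYYYYY
YYYYYYY
YYYYYYY
BYYYYYY
YYYYYYY

Answer: YYYYYYY
YYYYYYY
YYYYYYY
YYYYYYY
BYYYYYY
YYYYYYY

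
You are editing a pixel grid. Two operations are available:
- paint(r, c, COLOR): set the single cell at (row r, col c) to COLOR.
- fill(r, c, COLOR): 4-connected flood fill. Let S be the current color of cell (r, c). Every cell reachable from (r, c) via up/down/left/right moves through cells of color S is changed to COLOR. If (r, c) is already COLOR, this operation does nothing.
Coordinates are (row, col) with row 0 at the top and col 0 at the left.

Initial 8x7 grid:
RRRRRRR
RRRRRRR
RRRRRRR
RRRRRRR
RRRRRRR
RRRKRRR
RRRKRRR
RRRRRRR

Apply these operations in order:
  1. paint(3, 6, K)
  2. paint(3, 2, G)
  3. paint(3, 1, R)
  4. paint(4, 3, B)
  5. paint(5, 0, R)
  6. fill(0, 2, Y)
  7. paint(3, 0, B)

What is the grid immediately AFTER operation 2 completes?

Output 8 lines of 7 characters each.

Answer: RRRRRRR
RRRRRRR
RRRRRRR
RRGRRRK
RRRRRRR
RRRKRRR
RRRKRRR
RRRRRRR

Derivation:
After op 1 paint(3,6,K):
RRRRRRR
RRRRRRR
RRRRRRR
RRRRRRK
RRRRRRR
RRRKRRR
RRRKRRR
RRRRRRR
After op 2 paint(3,2,G):
RRRRRRR
RRRRRRR
RRRRRRR
RRGRRRK
RRRRRRR
RRRKRRR
RRRKRRR
RRRRRRR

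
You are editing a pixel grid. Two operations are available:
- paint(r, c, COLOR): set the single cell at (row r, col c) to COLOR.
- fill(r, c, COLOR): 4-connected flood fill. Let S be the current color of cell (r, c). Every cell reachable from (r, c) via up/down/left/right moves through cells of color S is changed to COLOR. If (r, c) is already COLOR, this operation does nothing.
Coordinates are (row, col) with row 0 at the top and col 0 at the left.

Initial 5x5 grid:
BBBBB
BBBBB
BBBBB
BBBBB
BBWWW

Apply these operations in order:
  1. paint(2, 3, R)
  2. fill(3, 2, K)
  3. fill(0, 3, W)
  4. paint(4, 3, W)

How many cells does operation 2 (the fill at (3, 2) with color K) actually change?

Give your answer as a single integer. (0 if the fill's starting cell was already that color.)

Answer: 21

Derivation:
After op 1 paint(2,3,R):
BBBBB
BBBBB
BBBRB
BBBBB
BBWWW
After op 2 fill(3,2,K) [21 cells changed]:
KKKKK
KKKKK
KKKRK
KKKKK
KKWWW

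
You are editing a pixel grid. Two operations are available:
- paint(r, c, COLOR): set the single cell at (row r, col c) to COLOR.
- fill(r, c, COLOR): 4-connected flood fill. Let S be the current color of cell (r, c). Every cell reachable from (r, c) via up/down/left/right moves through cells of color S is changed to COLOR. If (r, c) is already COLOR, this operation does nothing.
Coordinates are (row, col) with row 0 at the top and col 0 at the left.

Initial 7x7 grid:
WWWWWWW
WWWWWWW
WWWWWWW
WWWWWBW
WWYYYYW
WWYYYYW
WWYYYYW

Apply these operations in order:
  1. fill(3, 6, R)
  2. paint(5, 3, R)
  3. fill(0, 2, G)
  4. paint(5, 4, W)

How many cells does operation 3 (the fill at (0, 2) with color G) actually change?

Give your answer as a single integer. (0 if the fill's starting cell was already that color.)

Answer: 36

Derivation:
After op 1 fill(3,6,R) [36 cells changed]:
RRRRRRR
RRRRRRR
RRRRRRR
RRRRRBR
RRYYYYR
RRYYYYR
RRYYYYR
After op 2 paint(5,3,R):
RRRRRRR
RRRRRRR
RRRRRRR
RRRRRBR
RRYYYYR
RRYRYYR
RRYYYYR
After op 3 fill(0,2,G) [36 cells changed]:
GGGGGGG
GGGGGGG
GGGGGGG
GGGGGBG
GGYYYYG
GGYRYYG
GGYYYYG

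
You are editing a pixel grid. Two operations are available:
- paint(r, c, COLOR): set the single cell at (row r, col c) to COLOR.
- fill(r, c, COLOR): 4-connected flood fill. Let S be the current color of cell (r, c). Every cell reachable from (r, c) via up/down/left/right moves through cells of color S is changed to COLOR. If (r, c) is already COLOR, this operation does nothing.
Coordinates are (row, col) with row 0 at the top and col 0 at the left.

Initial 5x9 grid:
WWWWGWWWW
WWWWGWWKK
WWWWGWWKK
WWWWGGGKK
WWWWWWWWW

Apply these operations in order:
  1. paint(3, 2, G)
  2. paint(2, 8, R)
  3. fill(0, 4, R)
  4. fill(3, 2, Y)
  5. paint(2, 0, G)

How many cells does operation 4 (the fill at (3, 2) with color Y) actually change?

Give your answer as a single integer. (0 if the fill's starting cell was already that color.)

After op 1 paint(3,2,G):
WWWWGWWWW
WWWWGWWKK
WWWWGWWKK
WWGWGGGKK
WWWWWWWWW
After op 2 paint(2,8,R):
WWWWGWWWW
WWWWGWWKK
WWWWGWWKR
WWGWGGGKK
WWWWWWWWW
After op 3 fill(0,4,R) [6 cells changed]:
WWWWRWWWW
WWWWRWWKK
WWWWRWWKR
WWGWRRRKK
WWWWWWWWW
After op 4 fill(3,2,Y) [1 cells changed]:
WWWWRWWWW
WWWWRWWKK
WWWWRWWKR
WWYWRRRKK
WWWWWWWWW

Answer: 1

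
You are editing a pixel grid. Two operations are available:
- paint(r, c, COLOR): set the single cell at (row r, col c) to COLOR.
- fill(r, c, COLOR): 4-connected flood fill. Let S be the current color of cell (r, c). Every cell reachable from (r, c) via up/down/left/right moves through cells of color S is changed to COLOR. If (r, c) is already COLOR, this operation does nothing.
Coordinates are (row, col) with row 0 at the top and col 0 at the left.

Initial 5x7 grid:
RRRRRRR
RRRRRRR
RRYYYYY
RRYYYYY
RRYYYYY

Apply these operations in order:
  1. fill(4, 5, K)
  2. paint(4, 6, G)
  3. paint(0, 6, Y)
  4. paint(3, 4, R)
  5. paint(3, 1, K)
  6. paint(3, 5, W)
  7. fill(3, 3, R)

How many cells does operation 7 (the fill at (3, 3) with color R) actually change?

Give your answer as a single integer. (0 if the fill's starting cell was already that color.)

Answer: 13

Derivation:
After op 1 fill(4,5,K) [15 cells changed]:
RRRRRRR
RRRRRRR
RRKKKKK
RRKKKKK
RRKKKKK
After op 2 paint(4,6,G):
RRRRRRR
RRRRRRR
RRKKKKK
RRKKKKK
RRKKKKG
After op 3 paint(0,6,Y):
RRRRRRY
RRRRRRR
RRKKKKK
RRKKKKK
RRKKKKG
After op 4 paint(3,4,R):
RRRRRRY
RRRRRRR
RRKKKKK
RRKKRKK
RRKKKKG
After op 5 paint(3,1,K):
RRRRRRY
RRRRRRR
RRKKKKK
RKKKRKK
RRKKKKG
After op 6 paint(3,5,W):
RRRRRRY
RRRRRRR
RRKKKKK
RKKKRWK
RRKKKKG
After op 7 fill(3,3,R) [13 cells changed]:
RRRRRRY
RRRRRRR
RRRRRRR
RRRRRWR
RRRRRRG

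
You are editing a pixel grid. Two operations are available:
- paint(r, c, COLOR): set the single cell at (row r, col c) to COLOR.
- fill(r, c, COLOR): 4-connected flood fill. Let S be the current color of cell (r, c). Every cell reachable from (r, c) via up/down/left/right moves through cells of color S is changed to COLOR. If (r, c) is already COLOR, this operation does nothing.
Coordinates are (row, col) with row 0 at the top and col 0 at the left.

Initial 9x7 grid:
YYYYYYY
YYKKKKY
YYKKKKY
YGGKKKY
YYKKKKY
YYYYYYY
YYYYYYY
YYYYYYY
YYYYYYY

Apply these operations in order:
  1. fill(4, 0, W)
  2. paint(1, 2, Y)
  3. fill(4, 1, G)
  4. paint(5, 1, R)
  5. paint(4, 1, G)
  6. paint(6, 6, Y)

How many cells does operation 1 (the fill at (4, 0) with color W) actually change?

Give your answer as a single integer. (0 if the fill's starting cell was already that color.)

Answer: 46

Derivation:
After op 1 fill(4,0,W) [46 cells changed]:
WWWWWWW
WWKKKKW
WWKKKKW
WGGKKKW
WWKKKKW
WWWWWWW
WWWWWWW
WWWWWWW
WWWWWWW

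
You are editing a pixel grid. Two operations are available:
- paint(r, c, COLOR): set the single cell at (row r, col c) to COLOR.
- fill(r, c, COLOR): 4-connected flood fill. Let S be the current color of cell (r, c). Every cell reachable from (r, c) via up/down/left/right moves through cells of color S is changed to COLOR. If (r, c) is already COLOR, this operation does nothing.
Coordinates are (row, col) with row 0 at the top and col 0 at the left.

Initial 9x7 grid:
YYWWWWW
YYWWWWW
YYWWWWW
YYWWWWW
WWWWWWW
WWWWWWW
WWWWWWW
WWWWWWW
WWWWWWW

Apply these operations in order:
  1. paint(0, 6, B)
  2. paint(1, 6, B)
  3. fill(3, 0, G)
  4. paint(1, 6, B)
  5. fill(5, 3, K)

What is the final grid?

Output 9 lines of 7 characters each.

Answer: GGKKKKB
GGKKKKB
GGKKKKK
GGKKKKK
KKKKKKK
KKKKKKK
KKKKKKK
KKKKKKK
KKKKKKK

Derivation:
After op 1 paint(0,6,B):
YYWWWWB
YYWWWWW
YYWWWWW
YYWWWWW
WWWWWWW
WWWWWWW
WWWWWWW
WWWWWWW
WWWWWWW
After op 2 paint(1,6,B):
YYWWWWB
YYWWWWB
YYWWWWW
YYWWWWW
WWWWWWW
WWWWWWW
WWWWWWW
WWWWWWW
WWWWWWW
After op 3 fill(3,0,G) [8 cells changed]:
GGWWWWB
GGWWWWB
GGWWWWW
GGWWWWW
WWWWWWW
WWWWWWW
WWWWWWW
WWWWWWW
WWWWWWW
After op 4 paint(1,6,B):
GGWWWWB
GGWWWWB
GGWWWWW
GGWWWWW
WWWWWWW
WWWWWWW
WWWWWWW
WWWWWWW
WWWWWWW
After op 5 fill(5,3,K) [53 cells changed]:
GGKKKKB
GGKKKKB
GGKKKKK
GGKKKKK
KKKKKKK
KKKKKKK
KKKKKKK
KKKKKKK
KKKKKKK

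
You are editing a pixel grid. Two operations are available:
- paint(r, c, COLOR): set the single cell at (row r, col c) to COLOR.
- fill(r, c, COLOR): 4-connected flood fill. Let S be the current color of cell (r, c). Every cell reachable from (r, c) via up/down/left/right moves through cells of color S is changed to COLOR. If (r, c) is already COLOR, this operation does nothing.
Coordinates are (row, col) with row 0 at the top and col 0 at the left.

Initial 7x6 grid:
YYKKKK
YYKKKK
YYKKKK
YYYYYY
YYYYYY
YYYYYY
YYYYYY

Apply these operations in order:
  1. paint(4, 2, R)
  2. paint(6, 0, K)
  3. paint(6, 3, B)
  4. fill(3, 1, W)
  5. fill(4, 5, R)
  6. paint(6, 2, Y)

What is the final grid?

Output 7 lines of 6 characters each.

After op 1 paint(4,2,R):
YYKKKK
YYKKKK
YYKKKK
YYYYYY
YYRYYY
YYYYYY
YYYYYY
After op 2 paint(6,0,K):
YYKKKK
YYKKKK
YYKKKK
YYYYYY
YYRYYY
YYYYYY
KYYYYY
After op 3 paint(6,3,B):
YYKKKK
YYKKKK
YYKKKK
YYYYYY
YYRYYY
YYYYYY
KYYBYY
After op 4 fill(3,1,W) [27 cells changed]:
WWKKKK
WWKKKK
WWKKKK
WWWWWW
WWRWWW
WWWWWW
KWWBWW
After op 5 fill(4,5,R) [27 cells changed]:
RRKKKK
RRKKKK
RRKKKK
RRRRRR
RRRRRR
RRRRRR
KRRBRR
After op 6 paint(6,2,Y):
RRKKKK
RRKKKK
RRKKKK
RRRRRR
RRRRRR
RRRRRR
KRYBRR

Answer: RRKKKK
RRKKKK
RRKKKK
RRRRRR
RRRRRR
RRRRRR
KRYBRR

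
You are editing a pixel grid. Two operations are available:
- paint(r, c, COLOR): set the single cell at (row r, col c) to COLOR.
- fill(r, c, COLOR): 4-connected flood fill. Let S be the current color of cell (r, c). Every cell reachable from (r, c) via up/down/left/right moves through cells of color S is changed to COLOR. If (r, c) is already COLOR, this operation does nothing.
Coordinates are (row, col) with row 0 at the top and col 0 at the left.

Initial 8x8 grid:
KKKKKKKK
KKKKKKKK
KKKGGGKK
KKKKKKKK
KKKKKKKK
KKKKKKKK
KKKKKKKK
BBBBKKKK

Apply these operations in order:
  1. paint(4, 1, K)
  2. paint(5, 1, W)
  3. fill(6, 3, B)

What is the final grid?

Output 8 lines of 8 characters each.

Answer: BBBBBBBB
BBBBBBBB
BBBGGGBB
BBBBBBBB
BBBBBBBB
BWBBBBBB
BBBBBBBB
BBBBBBBB

Derivation:
After op 1 paint(4,1,K):
KKKKKKKK
KKKKKKKK
KKKGGGKK
KKKKKKKK
KKKKKKKK
KKKKKKKK
KKKKKKKK
BBBBKKKK
After op 2 paint(5,1,W):
KKKKKKKK
KKKKKKKK
KKKGGGKK
KKKKKKKK
KKKKKKKK
KWKKKKKK
KKKKKKKK
BBBBKKKK
After op 3 fill(6,3,B) [56 cells changed]:
BBBBBBBB
BBBBBBBB
BBBGGGBB
BBBBBBBB
BBBBBBBB
BWBBBBBB
BBBBBBBB
BBBBBBBB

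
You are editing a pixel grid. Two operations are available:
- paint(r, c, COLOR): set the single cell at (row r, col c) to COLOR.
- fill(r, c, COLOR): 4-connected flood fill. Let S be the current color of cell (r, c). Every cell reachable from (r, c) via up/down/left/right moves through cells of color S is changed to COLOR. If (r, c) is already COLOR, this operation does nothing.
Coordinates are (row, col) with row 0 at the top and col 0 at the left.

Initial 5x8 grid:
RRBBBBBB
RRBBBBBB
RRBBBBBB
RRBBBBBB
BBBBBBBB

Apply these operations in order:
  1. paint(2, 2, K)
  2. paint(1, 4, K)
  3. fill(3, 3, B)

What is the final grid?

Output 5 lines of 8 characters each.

Answer: RRBBBBBB
RRBBKBBB
RRKBBBBB
RRBBBBBB
BBBBBBBB

Derivation:
After op 1 paint(2,2,K):
RRBBBBBB
RRBBBBBB
RRKBBBBB
RRBBBBBB
BBBBBBBB
After op 2 paint(1,4,K):
RRBBBBBB
RRBBKBBB
RRKBBBBB
RRBBBBBB
BBBBBBBB
After op 3 fill(3,3,B) [0 cells changed]:
RRBBBBBB
RRBBKBBB
RRKBBBBB
RRBBBBBB
BBBBBBBB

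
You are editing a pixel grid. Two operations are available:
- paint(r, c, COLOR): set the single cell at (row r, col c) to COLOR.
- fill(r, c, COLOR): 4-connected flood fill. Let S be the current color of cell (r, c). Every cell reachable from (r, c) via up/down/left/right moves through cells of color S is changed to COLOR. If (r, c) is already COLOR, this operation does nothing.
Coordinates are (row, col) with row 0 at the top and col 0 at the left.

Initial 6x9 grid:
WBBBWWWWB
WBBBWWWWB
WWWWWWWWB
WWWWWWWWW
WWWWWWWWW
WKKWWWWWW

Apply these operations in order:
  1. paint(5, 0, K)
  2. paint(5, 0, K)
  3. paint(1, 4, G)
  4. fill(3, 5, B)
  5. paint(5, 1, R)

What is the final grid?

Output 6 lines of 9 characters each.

Answer: BBBBBBBBB
BBBBGBBBB
BBBBBBBBB
BBBBBBBBB
BBBBBBBBB
KRKBBBBBB

Derivation:
After op 1 paint(5,0,K):
WBBBWWWWB
WBBBWWWWB
WWWWWWWWB
WWWWWWWWW
WWWWWWWWW
KKKWWWWWW
After op 2 paint(5,0,K):
WBBBWWWWB
WBBBWWWWB
WWWWWWWWB
WWWWWWWWW
WWWWWWWWW
KKKWWWWWW
After op 3 paint(1,4,G):
WBBBWWWWB
WBBBGWWWB
WWWWWWWWB
WWWWWWWWW
WWWWWWWWW
KKKWWWWWW
After op 4 fill(3,5,B) [41 cells changed]:
BBBBBBBBB
BBBBGBBBB
BBBBBBBBB
BBBBBBBBB
BBBBBBBBB
KKKBBBBBB
After op 5 paint(5,1,R):
BBBBBBBBB
BBBBGBBBB
BBBBBBBBB
BBBBBBBBB
BBBBBBBBB
KRKBBBBBB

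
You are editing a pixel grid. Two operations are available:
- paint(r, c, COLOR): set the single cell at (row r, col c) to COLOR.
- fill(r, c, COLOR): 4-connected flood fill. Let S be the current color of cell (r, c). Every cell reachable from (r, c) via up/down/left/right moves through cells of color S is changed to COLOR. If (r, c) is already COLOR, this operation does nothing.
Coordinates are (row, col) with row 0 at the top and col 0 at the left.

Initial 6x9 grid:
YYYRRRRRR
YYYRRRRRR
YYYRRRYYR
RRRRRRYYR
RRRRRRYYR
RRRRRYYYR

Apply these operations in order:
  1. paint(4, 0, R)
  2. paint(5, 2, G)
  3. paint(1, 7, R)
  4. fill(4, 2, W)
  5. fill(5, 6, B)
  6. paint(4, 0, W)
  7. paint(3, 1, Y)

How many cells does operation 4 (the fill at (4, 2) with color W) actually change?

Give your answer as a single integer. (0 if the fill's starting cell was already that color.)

Answer: 35

Derivation:
After op 1 paint(4,0,R):
YYYRRRRRR
YYYRRRRRR
YYYRRRYYR
RRRRRRYYR
RRRRRRYYR
RRRRRYYYR
After op 2 paint(5,2,G):
YYYRRRRRR
YYYRRRRRR
YYYRRRYYR
RRRRRRYYR
RRRRRRYYR
RRGRRYYYR
After op 3 paint(1,7,R):
YYYRRRRRR
YYYRRRRRR
YYYRRRYYR
RRRRRRYYR
RRRRRRYYR
RRGRRYYYR
After op 4 fill(4,2,W) [35 cells changed]:
YYYWWWWWW
YYYWWWWWW
YYYWWWYYW
WWWWWWYYW
WWWWWWYYW
WWGWWYYYW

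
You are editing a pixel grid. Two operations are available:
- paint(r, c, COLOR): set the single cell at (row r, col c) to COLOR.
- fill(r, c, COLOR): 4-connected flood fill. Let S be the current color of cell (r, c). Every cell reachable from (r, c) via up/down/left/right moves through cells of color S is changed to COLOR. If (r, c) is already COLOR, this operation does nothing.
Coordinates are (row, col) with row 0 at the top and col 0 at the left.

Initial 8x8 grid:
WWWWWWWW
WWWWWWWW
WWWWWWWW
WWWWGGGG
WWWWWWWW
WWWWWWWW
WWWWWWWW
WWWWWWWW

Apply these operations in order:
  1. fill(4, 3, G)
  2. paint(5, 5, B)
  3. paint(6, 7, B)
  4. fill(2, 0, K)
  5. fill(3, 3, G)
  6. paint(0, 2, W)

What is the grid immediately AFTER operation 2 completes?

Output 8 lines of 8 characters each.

After op 1 fill(4,3,G) [60 cells changed]:
GGGGGGGG
GGGGGGGG
GGGGGGGG
GGGGGGGG
GGGGGGGG
GGGGGGGG
GGGGGGGG
GGGGGGGG
After op 2 paint(5,5,B):
GGGGGGGG
GGGGGGGG
GGGGGGGG
GGGGGGGG
GGGGGGGG
GGGGGBGG
GGGGGGGG
GGGGGGGG

Answer: GGGGGGGG
GGGGGGGG
GGGGGGGG
GGGGGGGG
GGGGGGGG
GGGGGBGG
GGGGGGGG
GGGGGGGG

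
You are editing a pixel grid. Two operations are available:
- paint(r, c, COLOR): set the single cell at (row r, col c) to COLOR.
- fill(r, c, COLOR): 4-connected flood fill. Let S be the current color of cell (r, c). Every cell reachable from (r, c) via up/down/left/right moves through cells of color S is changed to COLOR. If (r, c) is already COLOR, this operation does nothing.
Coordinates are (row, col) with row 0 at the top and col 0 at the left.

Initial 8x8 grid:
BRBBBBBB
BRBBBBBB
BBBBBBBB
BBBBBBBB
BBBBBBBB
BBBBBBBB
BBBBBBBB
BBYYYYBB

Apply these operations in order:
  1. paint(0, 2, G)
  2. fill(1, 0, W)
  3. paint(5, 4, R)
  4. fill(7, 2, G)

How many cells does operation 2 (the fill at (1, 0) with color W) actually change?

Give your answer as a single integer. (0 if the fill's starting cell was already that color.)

Answer: 57

Derivation:
After op 1 paint(0,2,G):
BRGBBBBB
BRBBBBBB
BBBBBBBB
BBBBBBBB
BBBBBBBB
BBBBBBBB
BBBBBBBB
BBYYYYBB
After op 2 fill(1,0,W) [57 cells changed]:
WRGWWWWW
WRWWWWWW
WWWWWWWW
WWWWWWWW
WWWWWWWW
WWWWWWWW
WWWWWWWW
WWYYYYWW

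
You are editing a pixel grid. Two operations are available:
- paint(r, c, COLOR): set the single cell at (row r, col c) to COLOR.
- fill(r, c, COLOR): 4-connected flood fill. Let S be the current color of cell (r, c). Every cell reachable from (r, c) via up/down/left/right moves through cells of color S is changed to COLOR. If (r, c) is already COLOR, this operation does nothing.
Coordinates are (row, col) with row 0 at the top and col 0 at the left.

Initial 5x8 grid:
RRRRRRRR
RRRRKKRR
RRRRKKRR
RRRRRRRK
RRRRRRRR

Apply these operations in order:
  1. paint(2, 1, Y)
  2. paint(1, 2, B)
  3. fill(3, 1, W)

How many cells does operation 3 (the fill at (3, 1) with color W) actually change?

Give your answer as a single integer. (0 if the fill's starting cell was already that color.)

After op 1 paint(2,1,Y):
RRRRRRRR
RRRRKKRR
RYRRKKRR
RRRRRRRK
RRRRRRRR
After op 2 paint(1,2,B):
RRRRRRRR
RRBRKKRR
RYRRKKRR
RRRRRRRK
RRRRRRRR
After op 3 fill(3,1,W) [33 cells changed]:
WWWWWWWW
WWBWKKWW
WYWWKKWW
WWWWWWWK
WWWWWWWW

Answer: 33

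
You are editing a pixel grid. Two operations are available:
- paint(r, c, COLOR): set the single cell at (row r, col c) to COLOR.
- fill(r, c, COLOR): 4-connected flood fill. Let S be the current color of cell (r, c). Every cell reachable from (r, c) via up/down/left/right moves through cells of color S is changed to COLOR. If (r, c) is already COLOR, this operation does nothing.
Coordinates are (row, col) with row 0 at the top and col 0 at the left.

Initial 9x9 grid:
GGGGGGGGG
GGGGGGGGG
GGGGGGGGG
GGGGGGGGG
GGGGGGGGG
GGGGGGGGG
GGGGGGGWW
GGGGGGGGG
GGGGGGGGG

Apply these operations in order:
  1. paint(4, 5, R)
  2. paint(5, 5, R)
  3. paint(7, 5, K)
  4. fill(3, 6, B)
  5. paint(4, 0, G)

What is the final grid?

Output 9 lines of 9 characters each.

After op 1 paint(4,5,R):
GGGGGGGGG
GGGGGGGGG
GGGGGGGGG
GGGGGGGGG
GGGGGRGGG
GGGGGGGGG
GGGGGGGWW
GGGGGGGGG
GGGGGGGGG
After op 2 paint(5,5,R):
GGGGGGGGG
GGGGGGGGG
GGGGGGGGG
GGGGGGGGG
GGGGGRGGG
GGGGGRGGG
GGGGGGGWW
GGGGGGGGG
GGGGGGGGG
After op 3 paint(7,5,K):
GGGGGGGGG
GGGGGGGGG
GGGGGGGGG
GGGGGGGGG
GGGGGRGGG
GGGGGRGGG
GGGGGGGWW
GGGGGKGGG
GGGGGGGGG
After op 4 fill(3,6,B) [76 cells changed]:
BBBBBBBBB
BBBBBBBBB
BBBBBBBBB
BBBBBBBBB
BBBBBRBBB
BBBBBRBBB
BBBBBBBWW
BBBBBKBBB
BBBBBBBBB
After op 5 paint(4,0,G):
BBBBBBBBB
BBBBBBBBB
BBBBBBBBB
BBBBBBBBB
GBBBBRBBB
BBBBBRBBB
BBBBBBBWW
BBBBBKBBB
BBBBBBBBB

Answer: BBBBBBBBB
BBBBBBBBB
BBBBBBBBB
BBBBBBBBB
GBBBBRBBB
BBBBBRBBB
BBBBBBBWW
BBBBBKBBB
BBBBBBBBB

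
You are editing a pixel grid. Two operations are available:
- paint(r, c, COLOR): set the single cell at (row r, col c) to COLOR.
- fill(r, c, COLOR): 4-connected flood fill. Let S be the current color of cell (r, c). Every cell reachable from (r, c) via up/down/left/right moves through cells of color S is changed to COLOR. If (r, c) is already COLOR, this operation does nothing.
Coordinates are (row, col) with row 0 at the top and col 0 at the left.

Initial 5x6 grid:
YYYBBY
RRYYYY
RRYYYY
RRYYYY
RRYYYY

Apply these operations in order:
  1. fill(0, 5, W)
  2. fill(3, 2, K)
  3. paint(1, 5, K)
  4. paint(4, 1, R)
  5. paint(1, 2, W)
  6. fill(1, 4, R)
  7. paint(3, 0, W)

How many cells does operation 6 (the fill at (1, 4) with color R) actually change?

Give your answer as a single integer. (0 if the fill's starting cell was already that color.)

Answer: 16

Derivation:
After op 1 fill(0,5,W) [20 cells changed]:
WWWBBW
RRWWWW
RRWWWW
RRWWWW
RRWWWW
After op 2 fill(3,2,K) [20 cells changed]:
KKKBBK
RRKKKK
RRKKKK
RRKKKK
RRKKKK
After op 3 paint(1,5,K):
KKKBBK
RRKKKK
RRKKKK
RRKKKK
RRKKKK
After op 4 paint(4,1,R):
KKKBBK
RRKKKK
RRKKKK
RRKKKK
RRKKKK
After op 5 paint(1,2,W):
KKKBBK
RRWKKK
RRKKKK
RRKKKK
RRKKKK
After op 6 fill(1,4,R) [16 cells changed]:
KKKBBR
RRWRRR
RRRRRR
RRRRRR
RRRRRR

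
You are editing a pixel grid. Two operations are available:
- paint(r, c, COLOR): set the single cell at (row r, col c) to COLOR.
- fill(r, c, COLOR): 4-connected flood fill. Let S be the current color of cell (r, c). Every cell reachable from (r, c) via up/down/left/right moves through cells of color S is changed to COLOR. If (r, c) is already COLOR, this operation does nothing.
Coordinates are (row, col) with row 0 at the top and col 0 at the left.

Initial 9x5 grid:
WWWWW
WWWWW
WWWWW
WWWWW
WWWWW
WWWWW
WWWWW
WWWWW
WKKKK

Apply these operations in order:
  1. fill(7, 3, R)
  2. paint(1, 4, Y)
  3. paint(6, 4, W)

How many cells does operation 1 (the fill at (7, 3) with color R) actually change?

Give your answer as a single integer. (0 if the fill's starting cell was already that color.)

After op 1 fill(7,3,R) [41 cells changed]:
RRRRR
RRRRR
RRRRR
RRRRR
RRRRR
RRRRR
RRRRR
RRRRR
RKKKK

Answer: 41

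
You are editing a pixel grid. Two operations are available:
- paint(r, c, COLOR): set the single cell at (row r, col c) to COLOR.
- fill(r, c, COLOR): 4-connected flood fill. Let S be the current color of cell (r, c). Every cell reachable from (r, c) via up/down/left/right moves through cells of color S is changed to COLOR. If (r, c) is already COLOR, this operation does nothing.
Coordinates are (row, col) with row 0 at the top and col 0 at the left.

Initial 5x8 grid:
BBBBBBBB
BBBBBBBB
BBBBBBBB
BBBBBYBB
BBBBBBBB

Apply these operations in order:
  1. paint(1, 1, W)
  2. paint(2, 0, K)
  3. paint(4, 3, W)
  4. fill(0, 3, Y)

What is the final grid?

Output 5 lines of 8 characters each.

After op 1 paint(1,1,W):
BBBBBBBB
BWBBBBBB
BBBBBBBB
BBBBBYBB
BBBBBBBB
After op 2 paint(2,0,K):
BBBBBBBB
BWBBBBBB
KBBBBBBB
BBBBBYBB
BBBBBBBB
After op 3 paint(4,3,W):
BBBBBBBB
BWBBBBBB
KBBBBBBB
BBBBBYBB
BBBWBBBB
After op 4 fill(0,3,Y) [36 cells changed]:
YYYYYYYY
YWYYYYYY
KYYYYYYY
YYYYYYYY
YYYWYYYY

Answer: YYYYYYYY
YWYYYYYY
KYYYYYYY
YYYYYYYY
YYYWYYYY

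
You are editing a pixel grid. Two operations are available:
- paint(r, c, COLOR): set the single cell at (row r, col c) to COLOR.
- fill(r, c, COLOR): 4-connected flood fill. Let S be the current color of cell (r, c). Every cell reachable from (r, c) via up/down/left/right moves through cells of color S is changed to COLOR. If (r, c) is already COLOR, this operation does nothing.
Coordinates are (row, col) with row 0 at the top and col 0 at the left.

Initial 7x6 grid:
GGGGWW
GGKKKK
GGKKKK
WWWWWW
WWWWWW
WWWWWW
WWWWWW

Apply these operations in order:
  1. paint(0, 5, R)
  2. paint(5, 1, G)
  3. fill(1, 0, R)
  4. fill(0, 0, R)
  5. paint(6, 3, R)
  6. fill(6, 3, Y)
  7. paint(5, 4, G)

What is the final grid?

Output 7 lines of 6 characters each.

Answer: RRRRWR
RRKKKK
RRKKKK
WWWWWW
WWWWWW
WGWWGW
WWWYWW

Derivation:
After op 1 paint(0,5,R):
GGGGWR
GGKKKK
GGKKKK
WWWWWW
WWWWWW
WWWWWW
WWWWWW
After op 2 paint(5,1,G):
GGGGWR
GGKKKK
GGKKKK
WWWWWW
WWWWWW
WGWWWW
WWWWWW
After op 3 fill(1,0,R) [8 cells changed]:
RRRRWR
RRKKKK
RRKKKK
WWWWWW
WWWWWW
WGWWWW
WWWWWW
After op 4 fill(0,0,R) [0 cells changed]:
RRRRWR
RRKKKK
RRKKKK
WWWWWW
WWWWWW
WGWWWW
WWWWWW
After op 5 paint(6,3,R):
RRRRWR
RRKKKK
RRKKKK
WWWWWW
WWWWWW
WGWWWW
WWWRWW
After op 6 fill(6,3,Y) [1 cells changed]:
RRRRWR
RRKKKK
RRKKKK
WWWWWW
WWWWWW
WGWWWW
WWWYWW
After op 7 paint(5,4,G):
RRRRWR
RRKKKK
RRKKKK
WWWWWW
WWWWWW
WGWWGW
WWWYWW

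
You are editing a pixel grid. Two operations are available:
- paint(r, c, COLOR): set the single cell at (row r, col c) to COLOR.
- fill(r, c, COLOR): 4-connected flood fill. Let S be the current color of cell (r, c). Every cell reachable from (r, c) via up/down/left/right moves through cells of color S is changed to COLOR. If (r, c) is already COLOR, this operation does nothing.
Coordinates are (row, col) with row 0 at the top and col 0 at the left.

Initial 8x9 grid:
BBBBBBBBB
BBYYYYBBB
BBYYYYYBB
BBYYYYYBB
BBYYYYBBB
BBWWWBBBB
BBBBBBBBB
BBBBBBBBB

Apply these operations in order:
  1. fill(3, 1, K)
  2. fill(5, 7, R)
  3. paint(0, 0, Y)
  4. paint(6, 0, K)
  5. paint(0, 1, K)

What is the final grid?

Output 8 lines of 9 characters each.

After op 1 fill(3,1,K) [51 cells changed]:
KKKKKKKKK
KKYYYYKKK
KKYYYYYKK
KKYYYYYKK
KKYYYYKKK
KKWWWKKKK
KKKKKKKKK
KKKKKKKKK
After op 2 fill(5,7,R) [51 cells changed]:
RRRRRRRRR
RRYYYYRRR
RRYYYYYRR
RRYYYYYRR
RRYYYYRRR
RRWWWRRRR
RRRRRRRRR
RRRRRRRRR
After op 3 paint(0,0,Y):
YRRRRRRRR
RRYYYYRRR
RRYYYYYRR
RRYYYYYRR
RRYYYYRRR
RRWWWRRRR
RRRRRRRRR
RRRRRRRRR
After op 4 paint(6,0,K):
YRRRRRRRR
RRYYYYRRR
RRYYYYYRR
RRYYYYYRR
RRYYYYRRR
RRWWWRRRR
KRRRRRRRR
RRRRRRRRR
After op 5 paint(0,1,K):
YKRRRRRRR
RRYYYYRRR
RRYYYYYRR
RRYYYYYRR
RRYYYYRRR
RRWWWRRRR
KRRRRRRRR
RRRRRRRRR

Answer: YKRRRRRRR
RRYYYYRRR
RRYYYYYRR
RRYYYYYRR
RRYYYYRRR
RRWWWRRRR
KRRRRRRRR
RRRRRRRRR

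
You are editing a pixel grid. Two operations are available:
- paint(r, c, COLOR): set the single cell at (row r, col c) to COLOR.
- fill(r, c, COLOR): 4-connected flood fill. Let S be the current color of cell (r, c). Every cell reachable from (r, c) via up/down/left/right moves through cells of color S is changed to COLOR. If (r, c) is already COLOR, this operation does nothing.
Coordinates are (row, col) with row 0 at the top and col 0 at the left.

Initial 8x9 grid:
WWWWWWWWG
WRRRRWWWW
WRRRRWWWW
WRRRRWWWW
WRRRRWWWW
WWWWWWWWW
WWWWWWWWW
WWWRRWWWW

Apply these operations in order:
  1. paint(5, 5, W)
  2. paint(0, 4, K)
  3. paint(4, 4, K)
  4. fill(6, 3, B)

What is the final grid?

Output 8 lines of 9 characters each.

After op 1 paint(5,5,W):
WWWWWWWWG
WRRRRWWWW
WRRRRWWWW
WRRRRWWWW
WRRRRWWWW
WWWWWWWWW
WWWWWWWWW
WWWRRWWWW
After op 2 paint(0,4,K):
WWWWKWWWG
WRRRRWWWW
WRRRRWWWW
WRRRRWWWW
WRRRRWWWW
WWWWWWWWW
WWWWWWWWW
WWWRRWWWW
After op 3 paint(4,4,K):
WWWWKWWWG
WRRRRWWWW
WRRRRWWWW
WRRRRWWWW
WRRRKWWWW
WWWWWWWWW
WWWWWWWWW
WWWRRWWWW
After op 4 fill(6,3,B) [52 cells changed]:
BBBBKBBBG
BRRRRBBBB
BRRRRBBBB
BRRRRBBBB
BRRRKBBBB
BBBBBBBBB
BBBBBBBBB
BBBRRBBBB

Answer: BBBBKBBBG
BRRRRBBBB
BRRRRBBBB
BRRRRBBBB
BRRRKBBBB
BBBBBBBBB
BBBBBBBBB
BBBRRBBBB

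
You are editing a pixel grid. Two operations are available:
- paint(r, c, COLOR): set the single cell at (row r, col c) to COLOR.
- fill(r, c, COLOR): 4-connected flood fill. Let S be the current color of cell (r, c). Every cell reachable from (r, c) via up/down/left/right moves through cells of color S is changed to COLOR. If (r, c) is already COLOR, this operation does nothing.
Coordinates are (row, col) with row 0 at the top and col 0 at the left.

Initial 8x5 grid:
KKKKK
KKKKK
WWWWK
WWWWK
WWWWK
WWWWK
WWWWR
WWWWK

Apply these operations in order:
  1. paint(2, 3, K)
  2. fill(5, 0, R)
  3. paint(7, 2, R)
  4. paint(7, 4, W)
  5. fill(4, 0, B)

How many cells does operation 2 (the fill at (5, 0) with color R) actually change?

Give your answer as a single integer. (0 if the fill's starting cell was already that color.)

Answer: 23

Derivation:
After op 1 paint(2,3,K):
KKKKK
KKKKK
WWWKK
WWWWK
WWWWK
WWWWK
WWWWR
WWWWK
After op 2 fill(5,0,R) [23 cells changed]:
KKKKK
KKKKK
RRRKK
RRRRK
RRRRK
RRRRK
RRRRR
RRRRK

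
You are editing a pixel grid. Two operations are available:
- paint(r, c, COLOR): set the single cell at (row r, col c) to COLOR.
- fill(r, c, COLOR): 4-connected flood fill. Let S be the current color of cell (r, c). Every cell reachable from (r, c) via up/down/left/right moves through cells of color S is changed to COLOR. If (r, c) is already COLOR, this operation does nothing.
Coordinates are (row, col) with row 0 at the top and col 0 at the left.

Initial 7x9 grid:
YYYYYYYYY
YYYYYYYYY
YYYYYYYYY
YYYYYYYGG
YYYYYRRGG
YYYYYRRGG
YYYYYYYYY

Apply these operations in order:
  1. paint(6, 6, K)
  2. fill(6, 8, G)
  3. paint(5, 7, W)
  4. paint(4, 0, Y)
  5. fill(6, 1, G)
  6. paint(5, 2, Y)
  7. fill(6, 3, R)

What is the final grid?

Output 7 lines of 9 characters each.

After op 1 paint(6,6,K):
YYYYYYYYY
YYYYYYYYY
YYYYYYYYY
YYYYYYYGG
YYYYYRRGG
YYYYYRRGG
YYYYYYKYY
After op 2 fill(6,8,G) [2 cells changed]:
YYYYYYYYY
YYYYYYYYY
YYYYYYYYY
YYYYYYYGG
YYYYYRRGG
YYYYYRRGG
YYYYYYKGG
After op 3 paint(5,7,W):
YYYYYYYYY
YYYYYYYYY
YYYYYYYYY
YYYYYYYGG
YYYYYRRGG
YYYYYRRWG
YYYYYYKGG
After op 4 paint(4,0,Y):
YYYYYYYYY
YYYYYYYYY
YYYYYYYYY
YYYYYYYGG
YYYYYRRGG
YYYYYRRWG
YYYYYYKGG
After op 5 fill(6,1,G) [50 cells changed]:
GGGGGGGGG
GGGGGGGGG
GGGGGGGGG
GGGGGGGGG
GGGGGRRGG
GGGGGRRWG
GGGGGGKGG
After op 6 paint(5,2,Y):
GGGGGGGGG
GGGGGGGGG
GGGGGGGGG
GGGGGGGGG
GGGGGRRGG
GGYGGRRWG
GGGGGGKGG
After op 7 fill(6,3,R) [56 cells changed]:
RRRRRRRRR
RRRRRRRRR
RRRRRRRRR
RRRRRRRRR
RRRRRRRRR
RRYRRRRWR
RRRRRRKRR

Answer: RRRRRRRRR
RRRRRRRRR
RRRRRRRRR
RRRRRRRRR
RRRRRRRRR
RRYRRRRWR
RRRRRRKRR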